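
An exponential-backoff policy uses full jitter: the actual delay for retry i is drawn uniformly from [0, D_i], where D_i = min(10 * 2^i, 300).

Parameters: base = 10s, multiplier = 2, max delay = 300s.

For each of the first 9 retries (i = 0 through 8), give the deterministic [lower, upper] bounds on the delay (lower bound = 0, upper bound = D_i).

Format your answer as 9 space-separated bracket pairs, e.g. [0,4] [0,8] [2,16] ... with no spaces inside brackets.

Answer: [0,10] [0,20] [0,40] [0,80] [0,160] [0,300] [0,300] [0,300] [0,300]

Derivation:
Computing bounds per retry:
  i=0: D_i=min(10*2^0,300)=10, bounds=[0,10]
  i=1: D_i=min(10*2^1,300)=20, bounds=[0,20]
  i=2: D_i=min(10*2^2,300)=40, bounds=[0,40]
  i=3: D_i=min(10*2^3,300)=80, bounds=[0,80]
  i=4: D_i=min(10*2^4,300)=160, bounds=[0,160]
  i=5: D_i=min(10*2^5,300)=300, bounds=[0,300]
  i=6: D_i=min(10*2^6,300)=300, bounds=[0,300]
  i=7: D_i=min(10*2^7,300)=300, bounds=[0,300]
  i=8: D_i=min(10*2^8,300)=300, bounds=[0,300]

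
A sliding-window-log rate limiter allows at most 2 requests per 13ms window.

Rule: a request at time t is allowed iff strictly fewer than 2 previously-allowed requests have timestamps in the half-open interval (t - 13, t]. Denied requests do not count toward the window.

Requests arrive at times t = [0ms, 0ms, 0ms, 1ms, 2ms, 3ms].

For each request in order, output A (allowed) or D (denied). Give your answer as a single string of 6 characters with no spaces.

Answer: AADDDD

Derivation:
Tracking allowed requests in the window:
  req#1 t=0ms: ALLOW
  req#2 t=0ms: ALLOW
  req#3 t=0ms: DENY
  req#4 t=1ms: DENY
  req#5 t=2ms: DENY
  req#6 t=3ms: DENY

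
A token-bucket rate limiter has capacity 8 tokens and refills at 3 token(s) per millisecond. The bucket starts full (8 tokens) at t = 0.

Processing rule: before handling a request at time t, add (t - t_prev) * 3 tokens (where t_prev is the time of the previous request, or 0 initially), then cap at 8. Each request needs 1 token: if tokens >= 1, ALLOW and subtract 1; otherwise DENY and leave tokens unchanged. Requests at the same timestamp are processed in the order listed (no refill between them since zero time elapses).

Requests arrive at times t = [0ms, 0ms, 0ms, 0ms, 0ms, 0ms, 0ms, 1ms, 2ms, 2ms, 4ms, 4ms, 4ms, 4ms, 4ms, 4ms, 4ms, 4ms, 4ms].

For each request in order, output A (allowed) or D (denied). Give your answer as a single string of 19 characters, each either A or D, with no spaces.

Answer: AAAAAAAAAAAAAAAAAAD

Derivation:
Simulating step by step:
  req#1 t=0ms: ALLOW
  req#2 t=0ms: ALLOW
  req#3 t=0ms: ALLOW
  req#4 t=0ms: ALLOW
  req#5 t=0ms: ALLOW
  req#6 t=0ms: ALLOW
  req#7 t=0ms: ALLOW
  req#8 t=1ms: ALLOW
  req#9 t=2ms: ALLOW
  req#10 t=2ms: ALLOW
  req#11 t=4ms: ALLOW
  req#12 t=4ms: ALLOW
  req#13 t=4ms: ALLOW
  req#14 t=4ms: ALLOW
  req#15 t=4ms: ALLOW
  req#16 t=4ms: ALLOW
  req#17 t=4ms: ALLOW
  req#18 t=4ms: ALLOW
  req#19 t=4ms: DENY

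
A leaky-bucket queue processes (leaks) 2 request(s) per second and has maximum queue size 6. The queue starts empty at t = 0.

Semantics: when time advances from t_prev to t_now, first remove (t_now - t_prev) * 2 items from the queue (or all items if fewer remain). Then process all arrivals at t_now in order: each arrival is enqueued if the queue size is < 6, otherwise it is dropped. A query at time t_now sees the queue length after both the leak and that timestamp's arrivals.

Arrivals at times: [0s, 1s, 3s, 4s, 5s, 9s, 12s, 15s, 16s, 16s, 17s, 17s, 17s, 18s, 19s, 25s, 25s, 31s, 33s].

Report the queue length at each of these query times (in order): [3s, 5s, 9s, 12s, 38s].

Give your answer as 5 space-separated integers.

Queue lengths at query times:
  query t=3s: backlog = 1
  query t=5s: backlog = 1
  query t=9s: backlog = 1
  query t=12s: backlog = 1
  query t=38s: backlog = 0

Answer: 1 1 1 1 0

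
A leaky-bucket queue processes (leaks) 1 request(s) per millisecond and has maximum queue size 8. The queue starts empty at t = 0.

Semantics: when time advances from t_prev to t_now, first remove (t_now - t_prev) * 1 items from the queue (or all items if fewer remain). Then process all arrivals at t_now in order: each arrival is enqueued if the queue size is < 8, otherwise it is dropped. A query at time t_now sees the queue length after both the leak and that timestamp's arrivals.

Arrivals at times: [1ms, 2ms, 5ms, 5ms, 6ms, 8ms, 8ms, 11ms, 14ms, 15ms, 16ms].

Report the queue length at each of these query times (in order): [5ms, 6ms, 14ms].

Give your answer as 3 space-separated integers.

Queue lengths at query times:
  query t=5ms: backlog = 2
  query t=6ms: backlog = 2
  query t=14ms: backlog = 1

Answer: 2 2 1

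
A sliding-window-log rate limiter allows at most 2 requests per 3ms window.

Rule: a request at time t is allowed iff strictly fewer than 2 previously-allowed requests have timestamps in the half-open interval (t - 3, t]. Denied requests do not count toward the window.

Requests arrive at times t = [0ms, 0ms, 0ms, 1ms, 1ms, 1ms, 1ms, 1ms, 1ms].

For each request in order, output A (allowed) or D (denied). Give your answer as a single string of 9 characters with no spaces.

Answer: AADDDDDDD

Derivation:
Tracking allowed requests in the window:
  req#1 t=0ms: ALLOW
  req#2 t=0ms: ALLOW
  req#3 t=0ms: DENY
  req#4 t=1ms: DENY
  req#5 t=1ms: DENY
  req#6 t=1ms: DENY
  req#7 t=1ms: DENY
  req#8 t=1ms: DENY
  req#9 t=1ms: DENY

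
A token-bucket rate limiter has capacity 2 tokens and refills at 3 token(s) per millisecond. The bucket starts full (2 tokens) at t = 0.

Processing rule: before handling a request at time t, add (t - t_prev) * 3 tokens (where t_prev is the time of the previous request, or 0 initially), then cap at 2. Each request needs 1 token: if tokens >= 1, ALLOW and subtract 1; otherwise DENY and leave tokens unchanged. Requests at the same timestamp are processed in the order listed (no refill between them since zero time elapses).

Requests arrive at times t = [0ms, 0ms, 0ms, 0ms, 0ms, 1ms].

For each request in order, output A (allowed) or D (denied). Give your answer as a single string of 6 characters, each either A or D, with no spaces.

Simulating step by step:
  req#1 t=0ms: ALLOW
  req#2 t=0ms: ALLOW
  req#3 t=0ms: DENY
  req#4 t=0ms: DENY
  req#5 t=0ms: DENY
  req#6 t=1ms: ALLOW

Answer: AADDDA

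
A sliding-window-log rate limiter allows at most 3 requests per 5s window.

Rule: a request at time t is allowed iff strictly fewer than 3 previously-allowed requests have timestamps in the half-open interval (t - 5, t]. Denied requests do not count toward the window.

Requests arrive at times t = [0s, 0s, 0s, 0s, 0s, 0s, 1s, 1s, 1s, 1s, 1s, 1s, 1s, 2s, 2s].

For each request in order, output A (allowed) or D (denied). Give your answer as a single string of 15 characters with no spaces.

Tracking allowed requests in the window:
  req#1 t=0s: ALLOW
  req#2 t=0s: ALLOW
  req#3 t=0s: ALLOW
  req#4 t=0s: DENY
  req#5 t=0s: DENY
  req#6 t=0s: DENY
  req#7 t=1s: DENY
  req#8 t=1s: DENY
  req#9 t=1s: DENY
  req#10 t=1s: DENY
  req#11 t=1s: DENY
  req#12 t=1s: DENY
  req#13 t=1s: DENY
  req#14 t=2s: DENY
  req#15 t=2s: DENY

Answer: AAADDDDDDDDDDDD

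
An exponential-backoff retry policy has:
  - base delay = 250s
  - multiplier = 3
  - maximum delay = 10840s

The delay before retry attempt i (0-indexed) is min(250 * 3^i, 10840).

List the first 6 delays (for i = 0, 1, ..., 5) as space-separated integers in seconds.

Answer: 250 750 2250 6750 10840 10840

Derivation:
Computing each delay:
  i=0: min(250*3^0, 10840) = 250
  i=1: min(250*3^1, 10840) = 750
  i=2: min(250*3^2, 10840) = 2250
  i=3: min(250*3^3, 10840) = 6750
  i=4: min(250*3^4, 10840) = 10840
  i=5: min(250*3^5, 10840) = 10840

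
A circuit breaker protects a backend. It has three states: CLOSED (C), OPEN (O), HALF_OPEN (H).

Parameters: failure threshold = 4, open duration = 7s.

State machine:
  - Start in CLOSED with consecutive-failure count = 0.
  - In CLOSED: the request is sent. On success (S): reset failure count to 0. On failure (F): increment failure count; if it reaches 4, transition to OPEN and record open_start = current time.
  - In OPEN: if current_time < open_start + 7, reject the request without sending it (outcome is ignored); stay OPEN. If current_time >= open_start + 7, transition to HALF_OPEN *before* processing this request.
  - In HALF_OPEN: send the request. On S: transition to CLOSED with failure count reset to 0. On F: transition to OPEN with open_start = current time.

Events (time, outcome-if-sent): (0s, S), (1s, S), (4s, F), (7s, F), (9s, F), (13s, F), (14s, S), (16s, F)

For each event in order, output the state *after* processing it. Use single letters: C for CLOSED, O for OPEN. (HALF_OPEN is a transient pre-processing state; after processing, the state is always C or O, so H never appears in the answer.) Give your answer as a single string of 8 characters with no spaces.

Answer: CCCCCOOO

Derivation:
State after each event:
  event#1 t=0s outcome=S: state=CLOSED
  event#2 t=1s outcome=S: state=CLOSED
  event#3 t=4s outcome=F: state=CLOSED
  event#4 t=7s outcome=F: state=CLOSED
  event#5 t=9s outcome=F: state=CLOSED
  event#6 t=13s outcome=F: state=OPEN
  event#7 t=14s outcome=S: state=OPEN
  event#8 t=16s outcome=F: state=OPEN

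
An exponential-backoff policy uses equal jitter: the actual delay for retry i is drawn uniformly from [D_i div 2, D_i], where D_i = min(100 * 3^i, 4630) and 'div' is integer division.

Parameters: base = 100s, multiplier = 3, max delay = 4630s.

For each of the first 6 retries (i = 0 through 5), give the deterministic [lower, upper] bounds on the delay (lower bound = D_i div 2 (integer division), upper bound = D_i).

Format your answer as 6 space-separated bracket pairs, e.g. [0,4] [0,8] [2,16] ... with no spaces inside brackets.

Answer: [50,100] [150,300] [450,900] [1350,2700] [2315,4630] [2315,4630]

Derivation:
Computing bounds per retry:
  i=0: D_i=min(100*3^0,4630)=100, bounds=[50,100]
  i=1: D_i=min(100*3^1,4630)=300, bounds=[150,300]
  i=2: D_i=min(100*3^2,4630)=900, bounds=[450,900]
  i=3: D_i=min(100*3^3,4630)=2700, bounds=[1350,2700]
  i=4: D_i=min(100*3^4,4630)=4630, bounds=[2315,4630]
  i=5: D_i=min(100*3^5,4630)=4630, bounds=[2315,4630]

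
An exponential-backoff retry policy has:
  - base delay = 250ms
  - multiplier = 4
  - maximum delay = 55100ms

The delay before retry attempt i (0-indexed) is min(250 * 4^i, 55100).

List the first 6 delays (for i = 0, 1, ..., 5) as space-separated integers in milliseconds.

Computing each delay:
  i=0: min(250*4^0, 55100) = 250
  i=1: min(250*4^1, 55100) = 1000
  i=2: min(250*4^2, 55100) = 4000
  i=3: min(250*4^3, 55100) = 16000
  i=4: min(250*4^4, 55100) = 55100
  i=5: min(250*4^5, 55100) = 55100

Answer: 250 1000 4000 16000 55100 55100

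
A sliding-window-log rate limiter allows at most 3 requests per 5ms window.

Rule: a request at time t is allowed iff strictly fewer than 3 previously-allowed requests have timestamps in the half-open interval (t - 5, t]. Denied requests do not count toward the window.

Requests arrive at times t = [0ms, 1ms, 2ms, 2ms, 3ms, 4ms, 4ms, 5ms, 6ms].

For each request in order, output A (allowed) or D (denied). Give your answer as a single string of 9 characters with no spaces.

Tracking allowed requests in the window:
  req#1 t=0ms: ALLOW
  req#2 t=1ms: ALLOW
  req#3 t=2ms: ALLOW
  req#4 t=2ms: DENY
  req#5 t=3ms: DENY
  req#6 t=4ms: DENY
  req#7 t=4ms: DENY
  req#8 t=5ms: ALLOW
  req#9 t=6ms: ALLOW

Answer: AAADDDDAA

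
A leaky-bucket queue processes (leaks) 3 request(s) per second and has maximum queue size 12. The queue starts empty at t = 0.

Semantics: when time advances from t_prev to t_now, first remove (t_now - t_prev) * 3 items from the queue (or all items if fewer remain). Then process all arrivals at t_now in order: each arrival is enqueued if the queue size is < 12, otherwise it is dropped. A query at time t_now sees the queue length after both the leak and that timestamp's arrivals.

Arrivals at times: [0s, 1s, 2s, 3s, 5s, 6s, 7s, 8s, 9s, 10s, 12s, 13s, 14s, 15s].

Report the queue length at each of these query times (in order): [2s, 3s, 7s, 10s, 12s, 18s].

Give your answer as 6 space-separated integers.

Queue lengths at query times:
  query t=2s: backlog = 1
  query t=3s: backlog = 1
  query t=7s: backlog = 1
  query t=10s: backlog = 1
  query t=12s: backlog = 1
  query t=18s: backlog = 0

Answer: 1 1 1 1 1 0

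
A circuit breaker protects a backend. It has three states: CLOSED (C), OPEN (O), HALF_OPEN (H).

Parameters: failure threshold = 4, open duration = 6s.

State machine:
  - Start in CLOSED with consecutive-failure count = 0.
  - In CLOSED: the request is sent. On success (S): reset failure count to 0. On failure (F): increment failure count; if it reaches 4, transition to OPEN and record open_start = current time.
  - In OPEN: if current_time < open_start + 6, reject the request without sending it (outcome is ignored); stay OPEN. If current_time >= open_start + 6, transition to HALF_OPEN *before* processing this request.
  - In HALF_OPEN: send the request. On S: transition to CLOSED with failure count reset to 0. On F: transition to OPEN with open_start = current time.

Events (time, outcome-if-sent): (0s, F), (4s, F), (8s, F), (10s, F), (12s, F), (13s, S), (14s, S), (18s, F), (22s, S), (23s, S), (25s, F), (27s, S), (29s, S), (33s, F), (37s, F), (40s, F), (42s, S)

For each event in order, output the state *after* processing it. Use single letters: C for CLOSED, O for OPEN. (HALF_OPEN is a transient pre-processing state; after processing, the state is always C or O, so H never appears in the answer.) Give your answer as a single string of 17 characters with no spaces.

Answer: CCCOOOOOOOOOOOOOO

Derivation:
State after each event:
  event#1 t=0s outcome=F: state=CLOSED
  event#2 t=4s outcome=F: state=CLOSED
  event#3 t=8s outcome=F: state=CLOSED
  event#4 t=10s outcome=F: state=OPEN
  event#5 t=12s outcome=F: state=OPEN
  event#6 t=13s outcome=S: state=OPEN
  event#7 t=14s outcome=S: state=OPEN
  event#8 t=18s outcome=F: state=OPEN
  event#9 t=22s outcome=S: state=OPEN
  event#10 t=23s outcome=S: state=OPEN
  event#11 t=25s outcome=F: state=OPEN
  event#12 t=27s outcome=S: state=OPEN
  event#13 t=29s outcome=S: state=OPEN
  event#14 t=33s outcome=F: state=OPEN
  event#15 t=37s outcome=F: state=OPEN
  event#16 t=40s outcome=F: state=OPEN
  event#17 t=42s outcome=S: state=OPEN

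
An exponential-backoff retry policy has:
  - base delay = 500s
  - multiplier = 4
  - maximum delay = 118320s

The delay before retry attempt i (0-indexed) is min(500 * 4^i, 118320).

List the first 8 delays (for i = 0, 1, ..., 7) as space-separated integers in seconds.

Computing each delay:
  i=0: min(500*4^0, 118320) = 500
  i=1: min(500*4^1, 118320) = 2000
  i=2: min(500*4^2, 118320) = 8000
  i=3: min(500*4^3, 118320) = 32000
  i=4: min(500*4^4, 118320) = 118320
  i=5: min(500*4^5, 118320) = 118320
  i=6: min(500*4^6, 118320) = 118320
  i=7: min(500*4^7, 118320) = 118320

Answer: 500 2000 8000 32000 118320 118320 118320 118320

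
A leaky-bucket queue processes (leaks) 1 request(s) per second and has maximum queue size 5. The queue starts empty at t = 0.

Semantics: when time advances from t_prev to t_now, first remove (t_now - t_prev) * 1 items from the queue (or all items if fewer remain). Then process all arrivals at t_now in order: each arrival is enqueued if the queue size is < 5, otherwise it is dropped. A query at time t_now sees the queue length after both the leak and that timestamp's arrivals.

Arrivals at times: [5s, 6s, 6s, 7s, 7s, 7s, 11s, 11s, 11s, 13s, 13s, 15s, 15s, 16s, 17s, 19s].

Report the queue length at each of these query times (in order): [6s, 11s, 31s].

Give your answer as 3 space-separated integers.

Queue lengths at query times:
  query t=6s: backlog = 2
  query t=11s: backlog = 3
  query t=31s: backlog = 0

Answer: 2 3 0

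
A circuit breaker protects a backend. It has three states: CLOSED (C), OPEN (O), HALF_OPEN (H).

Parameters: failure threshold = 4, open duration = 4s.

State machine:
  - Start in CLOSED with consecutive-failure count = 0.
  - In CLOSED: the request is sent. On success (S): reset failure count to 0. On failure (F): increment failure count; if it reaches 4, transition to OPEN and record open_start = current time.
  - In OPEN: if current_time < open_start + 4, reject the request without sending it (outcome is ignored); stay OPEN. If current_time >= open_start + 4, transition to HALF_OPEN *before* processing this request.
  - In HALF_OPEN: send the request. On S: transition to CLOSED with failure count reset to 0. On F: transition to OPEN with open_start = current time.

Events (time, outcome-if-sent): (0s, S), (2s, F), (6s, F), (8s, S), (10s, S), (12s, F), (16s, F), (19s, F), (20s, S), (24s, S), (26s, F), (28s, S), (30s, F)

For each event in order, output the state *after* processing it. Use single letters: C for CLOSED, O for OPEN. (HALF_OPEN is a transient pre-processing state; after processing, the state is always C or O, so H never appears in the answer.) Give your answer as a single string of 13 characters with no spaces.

State after each event:
  event#1 t=0s outcome=S: state=CLOSED
  event#2 t=2s outcome=F: state=CLOSED
  event#3 t=6s outcome=F: state=CLOSED
  event#4 t=8s outcome=S: state=CLOSED
  event#5 t=10s outcome=S: state=CLOSED
  event#6 t=12s outcome=F: state=CLOSED
  event#7 t=16s outcome=F: state=CLOSED
  event#8 t=19s outcome=F: state=CLOSED
  event#9 t=20s outcome=S: state=CLOSED
  event#10 t=24s outcome=S: state=CLOSED
  event#11 t=26s outcome=F: state=CLOSED
  event#12 t=28s outcome=S: state=CLOSED
  event#13 t=30s outcome=F: state=CLOSED

Answer: CCCCCCCCCCCCC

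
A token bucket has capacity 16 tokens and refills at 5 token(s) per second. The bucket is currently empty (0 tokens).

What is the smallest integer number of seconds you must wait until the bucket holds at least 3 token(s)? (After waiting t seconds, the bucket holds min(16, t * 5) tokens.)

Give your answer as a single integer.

Need t * 5 >= 3, so t >= 3/5.
Smallest integer t = ceil(3/5) = 1.

Answer: 1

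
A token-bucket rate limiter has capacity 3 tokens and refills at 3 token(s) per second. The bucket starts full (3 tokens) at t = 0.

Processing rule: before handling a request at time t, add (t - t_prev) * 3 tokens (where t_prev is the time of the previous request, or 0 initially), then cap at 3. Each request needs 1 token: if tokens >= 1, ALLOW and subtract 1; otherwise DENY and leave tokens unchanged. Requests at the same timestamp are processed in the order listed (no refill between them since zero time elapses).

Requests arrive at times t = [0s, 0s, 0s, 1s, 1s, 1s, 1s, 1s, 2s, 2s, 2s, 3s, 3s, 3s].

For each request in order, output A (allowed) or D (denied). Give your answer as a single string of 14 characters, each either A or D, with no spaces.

Simulating step by step:
  req#1 t=0s: ALLOW
  req#2 t=0s: ALLOW
  req#3 t=0s: ALLOW
  req#4 t=1s: ALLOW
  req#5 t=1s: ALLOW
  req#6 t=1s: ALLOW
  req#7 t=1s: DENY
  req#8 t=1s: DENY
  req#9 t=2s: ALLOW
  req#10 t=2s: ALLOW
  req#11 t=2s: ALLOW
  req#12 t=3s: ALLOW
  req#13 t=3s: ALLOW
  req#14 t=3s: ALLOW

Answer: AAAAAADDAAAAAA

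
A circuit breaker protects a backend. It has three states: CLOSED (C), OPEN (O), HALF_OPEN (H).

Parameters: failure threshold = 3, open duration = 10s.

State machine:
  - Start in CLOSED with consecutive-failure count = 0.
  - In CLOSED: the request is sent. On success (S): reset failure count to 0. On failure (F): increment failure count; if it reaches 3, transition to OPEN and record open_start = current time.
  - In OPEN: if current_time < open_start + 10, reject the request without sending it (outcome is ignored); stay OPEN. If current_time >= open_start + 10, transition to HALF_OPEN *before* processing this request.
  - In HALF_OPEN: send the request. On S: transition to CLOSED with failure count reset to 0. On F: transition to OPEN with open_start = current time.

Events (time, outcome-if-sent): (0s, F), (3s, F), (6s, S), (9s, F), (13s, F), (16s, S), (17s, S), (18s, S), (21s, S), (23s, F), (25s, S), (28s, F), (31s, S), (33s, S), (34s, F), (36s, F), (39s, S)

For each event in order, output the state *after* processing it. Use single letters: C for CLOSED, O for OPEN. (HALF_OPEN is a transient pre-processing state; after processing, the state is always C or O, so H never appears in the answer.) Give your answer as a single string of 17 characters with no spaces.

State after each event:
  event#1 t=0s outcome=F: state=CLOSED
  event#2 t=3s outcome=F: state=CLOSED
  event#3 t=6s outcome=S: state=CLOSED
  event#4 t=9s outcome=F: state=CLOSED
  event#5 t=13s outcome=F: state=CLOSED
  event#6 t=16s outcome=S: state=CLOSED
  event#7 t=17s outcome=S: state=CLOSED
  event#8 t=18s outcome=S: state=CLOSED
  event#9 t=21s outcome=S: state=CLOSED
  event#10 t=23s outcome=F: state=CLOSED
  event#11 t=25s outcome=S: state=CLOSED
  event#12 t=28s outcome=F: state=CLOSED
  event#13 t=31s outcome=S: state=CLOSED
  event#14 t=33s outcome=S: state=CLOSED
  event#15 t=34s outcome=F: state=CLOSED
  event#16 t=36s outcome=F: state=CLOSED
  event#17 t=39s outcome=S: state=CLOSED

Answer: CCCCCCCCCCCCCCCCC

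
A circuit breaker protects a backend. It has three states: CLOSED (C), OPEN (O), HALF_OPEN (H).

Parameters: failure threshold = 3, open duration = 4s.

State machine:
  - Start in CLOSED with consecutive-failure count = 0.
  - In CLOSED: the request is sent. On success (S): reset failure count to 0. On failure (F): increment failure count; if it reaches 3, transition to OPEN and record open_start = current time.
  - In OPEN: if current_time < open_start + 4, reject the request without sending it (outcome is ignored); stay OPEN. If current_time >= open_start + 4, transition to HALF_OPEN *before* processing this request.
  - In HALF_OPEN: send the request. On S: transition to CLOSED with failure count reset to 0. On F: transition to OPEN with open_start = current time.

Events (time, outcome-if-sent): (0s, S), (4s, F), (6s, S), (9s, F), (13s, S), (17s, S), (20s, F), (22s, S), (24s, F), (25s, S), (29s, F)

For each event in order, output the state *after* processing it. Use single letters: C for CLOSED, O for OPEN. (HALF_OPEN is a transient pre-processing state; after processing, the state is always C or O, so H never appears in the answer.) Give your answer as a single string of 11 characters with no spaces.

State after each event:
  event#1 t=0s outcome=S: state=CLOSED
  event#2 t=4s outcome=F: state=CLOSED
  event#3 t=6s outcome=S: state=CLOSED
  event#4 t=9s outcome=F: state=CLOSED
  event#5 t=13s outcome=S: state=CLOSED
  event#6 t=17s outcome=S: state=CLOSED
  event#7 t=20s outcome=F: state=CLOSED
  event#8 t=22s outcome=S: state=CLOSED
  event#9 t=24s outcome=F: state=CLOSED
  event#10 t=25s outcome=S: state=CLOSED
  event#11 t=29s outcome=F: state=CLOSED

Answer: CCCCCCCCCCC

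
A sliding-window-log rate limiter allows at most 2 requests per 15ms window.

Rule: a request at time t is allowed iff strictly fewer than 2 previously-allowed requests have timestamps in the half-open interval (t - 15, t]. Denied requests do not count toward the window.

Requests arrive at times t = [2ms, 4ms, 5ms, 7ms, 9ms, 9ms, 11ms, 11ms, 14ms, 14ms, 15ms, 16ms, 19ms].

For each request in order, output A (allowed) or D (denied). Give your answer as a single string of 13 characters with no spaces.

Answer: AADDDDDDDDDDA

Derivation:
Tracking allowed requests in the window:
  req#1 t=2ms: ALLOW
  req#2 t=4ms: ALLOW
  req#3 t=5ms: DENY
  req#4 t=7ms: DENY
  req#5 t=9ms: DENY
  req#6 t=9ms: DENY
  req#7 t=11ms: DENY
  req#8 t=11ms: DENY
  req#9 t=14ms: DENY
  req#10 t=14ms: DENY
  req#11 t=15ms: DENY
  req#12 t=16ms: DENY
  req#13 t=19ms: ALLOW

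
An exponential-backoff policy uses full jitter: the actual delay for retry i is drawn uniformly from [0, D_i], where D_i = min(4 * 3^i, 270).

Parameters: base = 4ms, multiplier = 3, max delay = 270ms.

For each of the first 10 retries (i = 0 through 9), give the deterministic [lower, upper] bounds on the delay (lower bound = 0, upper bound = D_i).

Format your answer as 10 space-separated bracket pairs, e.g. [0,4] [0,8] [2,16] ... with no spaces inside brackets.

Computing bounds per retry:
  i=0: D_i=min(4*3^0,270)=4, bounds=[0,4]
  i=1: D_i=min(4*3^1,270)=12, bounds=[0,12]
  i=2: D_i=min(4*3^2,270)=36, bounds=[0,36]
  i=3: D_i=min(4*3^3,270)=108, bounds=[0,108]
  i=4: D_i=min(4*3^4,270)=270, bounds=[0,270]
  i=5: D_i=min(4*3^5,270)=270, bounds=[0,270]
  i=6: D_i=min(4*3^6,270)=270, bounds=[0,270]
  i=7: D_i=min(4*3^7,270)=270, bounds=[0,270]
  i=8: D_i=min(4*3^8,270)=270, bounds=[0,270]
  i=9: D_i=min(4*3^9,270)=270, bounds=[0,270]

Answer: [0,4] [0,12] [0,36] [0,108] [0,270] [0,270] [0,270] [0,270] [0,270] [0,270]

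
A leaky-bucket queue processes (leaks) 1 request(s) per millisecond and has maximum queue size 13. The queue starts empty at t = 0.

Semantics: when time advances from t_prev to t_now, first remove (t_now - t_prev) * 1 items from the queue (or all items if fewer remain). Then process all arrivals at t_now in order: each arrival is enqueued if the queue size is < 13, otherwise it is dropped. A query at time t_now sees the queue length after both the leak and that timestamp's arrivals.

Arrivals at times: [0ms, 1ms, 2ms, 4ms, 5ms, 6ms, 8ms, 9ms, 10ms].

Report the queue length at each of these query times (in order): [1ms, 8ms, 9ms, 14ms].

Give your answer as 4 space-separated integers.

Answer: 1 1 1 0

Derivation:
Queue lengths at query times:
  query t=1ms: backlog = 1
  query t=8ms: backlog = 1
  query t=9ms: backlog = 1
  query t=14ms: backlog = 0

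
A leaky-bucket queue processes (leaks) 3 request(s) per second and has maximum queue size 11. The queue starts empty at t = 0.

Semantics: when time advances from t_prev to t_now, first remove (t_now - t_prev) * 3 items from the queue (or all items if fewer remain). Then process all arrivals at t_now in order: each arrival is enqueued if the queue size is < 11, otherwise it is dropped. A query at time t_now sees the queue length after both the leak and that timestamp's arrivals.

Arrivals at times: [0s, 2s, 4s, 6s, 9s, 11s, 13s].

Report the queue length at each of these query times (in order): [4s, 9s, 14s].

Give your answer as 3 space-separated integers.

Queue lengths at query times:
  query t=4s: backlog = 1
  query t=9s: backlog = 1
  query t=14s: backlog = 0

Answer: 1 1 0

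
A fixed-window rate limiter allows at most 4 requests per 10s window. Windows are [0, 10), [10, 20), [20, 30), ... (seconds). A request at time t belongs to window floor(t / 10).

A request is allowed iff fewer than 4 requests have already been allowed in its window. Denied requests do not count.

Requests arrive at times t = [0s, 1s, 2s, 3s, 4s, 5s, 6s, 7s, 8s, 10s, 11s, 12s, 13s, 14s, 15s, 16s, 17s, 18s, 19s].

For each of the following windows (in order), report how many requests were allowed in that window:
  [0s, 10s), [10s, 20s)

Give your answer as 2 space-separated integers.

Answer: 4 4

Derivation:
Processing requests:
  req#1 t=0s (window 0): ALLOW
  req#2 t=1s (window 0): ALLOW
  req#3 t=2s (window 0): ALLOW
  req#4 t=3s (window 0): ALLOW
  req#5 t=4s (window 0): DENY
  req#6 t=5s (window 0): DENY
  req#7 t=6s (window 0): DENY
  req#8 t=7s (window 0): DENY
  req#9 t=8s (window 0): DENY
  req#10 t=10s (window 1): ALLOW
  req#11 t=11s (window 1): ALLOW
  req#12 t=12s (window 1): ALLOW
  req#13 t=13s (window 1): ALLOW
  req#14 t=14s (window 1): DENY
  req#15 t=15s (window 1): DENY
  req#16 t=16s (window 1): DENY
  req#17 t=17s (window 1): DENY
  req#18 t=18s (window 1): DENY
  req#19 t=19s (window 1): DENY

Allowed counts by window: 4 4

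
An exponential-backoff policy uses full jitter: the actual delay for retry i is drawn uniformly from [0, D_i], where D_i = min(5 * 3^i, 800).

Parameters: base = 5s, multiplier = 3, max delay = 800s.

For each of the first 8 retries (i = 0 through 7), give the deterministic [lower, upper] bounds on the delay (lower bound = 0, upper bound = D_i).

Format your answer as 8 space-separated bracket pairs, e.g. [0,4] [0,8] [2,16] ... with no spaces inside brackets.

Answer: [0,5] [0,15] [0,45] [0,135] [0,405] [0,800] [0,800] [0,800]

Derivation:
Computing bounds per retry:
  i=0: D_i=min(5*3^0,800)=5, bounds=[0,5]
  i=1: D_i=min(5*3^1,800)=15, bounds=[0,15]
  i=2: D_i=min(5*3^2,800)=45, bounds=[0,45]
  i=3: D_i=min(5*3^3,800)=135, bounds=[0,135]
  i=4: D_i=min(5*3^4,800)=405, bounds=[0,405]
  i=5: D_i=min(5*3^5,800)=800, bounds=[0,800]
  i=6: D_i=min(5*3^6,800)=800, bounds=[0,800]
  i=7: D_i=min(5*3^7,800)=800, bounds=[0,800]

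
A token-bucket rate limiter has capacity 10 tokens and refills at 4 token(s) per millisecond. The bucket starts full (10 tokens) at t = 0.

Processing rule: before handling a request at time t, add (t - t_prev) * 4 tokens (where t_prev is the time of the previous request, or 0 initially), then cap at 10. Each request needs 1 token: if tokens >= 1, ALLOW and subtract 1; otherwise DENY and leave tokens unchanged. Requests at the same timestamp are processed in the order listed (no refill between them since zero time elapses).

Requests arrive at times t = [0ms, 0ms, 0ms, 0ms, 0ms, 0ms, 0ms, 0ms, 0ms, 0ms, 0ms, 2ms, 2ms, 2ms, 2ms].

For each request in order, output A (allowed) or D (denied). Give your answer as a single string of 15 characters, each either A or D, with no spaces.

Simulating step by step:
  req#1 t=0ms: ALLOW
  req#2 t=0ms: ALLOW
  req#3 t=0ms: ALLOW
  req#4 t=0ms: ALLOW
  req#5 t=0ms: ALLOW
  req#6 t=0ms: ALLOW
  req#7 t=0ms: ALLOW
  req#8 t=0ms: ALLOW
  req#9 t=0ms: ALLOW
  req#10 t=0ms: ALLOW
  req#11 t=0ms: DENY
  req#12 t=2ms: ALLOW
  req#13 t=2ms: ALLOW
  req#14 t=2ms: ALLOW
  req#15 t=2ms: ALLOW

Answer: AAAAAAAAAADAAAA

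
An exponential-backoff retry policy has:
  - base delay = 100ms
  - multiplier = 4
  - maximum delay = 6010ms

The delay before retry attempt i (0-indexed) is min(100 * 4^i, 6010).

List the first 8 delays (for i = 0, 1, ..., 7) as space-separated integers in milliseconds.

Computing each delay:
  i=0: min(100*4^0, 6010) = 100
  i=1: min(100*4^1, 6010) = 400
  i=2: min(100*4^2, 6010) = 1600
  i=3: min(100*4^3, 6010) = 6010
  i=4: min(100*4^4, 6010) = 6010
  i=5: min(100*4^5, 6010) = 6010
  i=6: min(100*4^6, 6010) = 6010
  i=7: min(100*4^7, 6010) = 6010

Answer: 100 400 1600 6010 6010 6010 6010 6010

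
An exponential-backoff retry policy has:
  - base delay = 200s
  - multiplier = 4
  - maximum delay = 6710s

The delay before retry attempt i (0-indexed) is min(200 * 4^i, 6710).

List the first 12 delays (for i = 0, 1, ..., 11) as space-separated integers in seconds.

Answer: 200 800 3200 6710 6710 6710 6710 6710 6710 6710 6710 6710

Derivation:
Computing each delay:
  i=0: min(200*4^0, 6710) = 200
  i=1: min(200*4^1, 6710) = 800
  i=2: min(200*4^2, 6710) = 3200
  i=3: min(200*4^3, 6710) = 6710
  i=4: min(200*4^4, 6710) = 6710
  i=5: min(200*4^5, 6710) = 6710
  i=6: min(200*4^6, 6710) = 6710
  i=7: min(200*4^7, 6710) = 6710
  i=8: min(200*4^8, 6710) = 6710
  i=9: min(200*4^9, 6710) = 6710
  i=10: min(200*4^10, 6710) = 6710
  i=11: min(200*4^11, 6710) = 6710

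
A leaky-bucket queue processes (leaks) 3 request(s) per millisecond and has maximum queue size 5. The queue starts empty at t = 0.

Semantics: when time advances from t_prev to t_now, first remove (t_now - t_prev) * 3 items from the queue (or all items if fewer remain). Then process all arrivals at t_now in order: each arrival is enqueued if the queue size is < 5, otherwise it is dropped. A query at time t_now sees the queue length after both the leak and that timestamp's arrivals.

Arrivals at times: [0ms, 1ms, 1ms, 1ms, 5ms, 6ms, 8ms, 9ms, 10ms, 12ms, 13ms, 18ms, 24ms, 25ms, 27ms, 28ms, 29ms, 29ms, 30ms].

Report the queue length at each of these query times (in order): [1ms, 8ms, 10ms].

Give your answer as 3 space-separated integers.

Answer: 3 1 1

Derivation:
Queue lengths at query times:
  query t=1ms: backlog = 3
  query t=8ms: backlog = 1
  query t=10ms: backlog = 1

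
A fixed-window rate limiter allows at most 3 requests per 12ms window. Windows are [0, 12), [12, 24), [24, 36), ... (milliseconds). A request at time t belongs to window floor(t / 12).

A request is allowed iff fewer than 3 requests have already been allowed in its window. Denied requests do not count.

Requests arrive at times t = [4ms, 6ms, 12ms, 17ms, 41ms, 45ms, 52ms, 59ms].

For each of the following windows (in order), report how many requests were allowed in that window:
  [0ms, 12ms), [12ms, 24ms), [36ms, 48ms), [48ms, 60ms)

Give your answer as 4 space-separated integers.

Processing requests:
  req#1 t=4ms (window 0): ALLOW
  req#2 t=6ms (window 0): ALLOW
  req#3 t=12ms (window 1): ALLOW
  req#4 t=17ms (window 1): ALLOW
  req#5 t=41ms (window 3): ALLOW
  req#6 t=45ms (window 3): ALLOW
  req#7 t=52ms (window 4): ALLOW
  req#8 t=59ms (window 4): ALLOW

Allowed counts by window: 2 2 2 2

Answer: 2 2 2 2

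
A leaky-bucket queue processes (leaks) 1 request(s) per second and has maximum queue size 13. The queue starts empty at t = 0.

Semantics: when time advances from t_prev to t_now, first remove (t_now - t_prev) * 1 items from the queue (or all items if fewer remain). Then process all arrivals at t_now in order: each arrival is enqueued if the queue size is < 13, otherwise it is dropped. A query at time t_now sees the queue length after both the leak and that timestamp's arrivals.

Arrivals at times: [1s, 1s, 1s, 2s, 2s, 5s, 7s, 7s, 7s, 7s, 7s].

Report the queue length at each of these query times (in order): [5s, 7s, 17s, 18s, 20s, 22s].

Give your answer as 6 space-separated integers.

Queue lengths at query times:
  query t=5s: backlog = 2
  query t=7s: backlog = 5
  query t=17s: backlog = 0
  query t=18s: backlog = 0
  query t=20s: backlog = 0
  query t=22s: backlog = 0

Answer: 2 5 0 0 0 0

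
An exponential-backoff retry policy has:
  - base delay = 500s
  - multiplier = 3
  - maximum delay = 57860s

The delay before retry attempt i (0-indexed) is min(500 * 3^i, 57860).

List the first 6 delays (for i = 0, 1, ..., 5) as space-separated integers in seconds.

Answer: 500 1500 4500 13500 40500 57860

Derivation:
Computing each delay:
  i=0: min(500*3^0, 57860) = 500
  i=1: min(500*3^1, 57860) = 1500
  i=2: min(500*3^2, 57860) = 4500
  i=3: min(500*3^3, 57860) = 13500
  i=4: min(500*3^4, 57860) = 40500
  i=5: min(500*3^5, 57860) = 57860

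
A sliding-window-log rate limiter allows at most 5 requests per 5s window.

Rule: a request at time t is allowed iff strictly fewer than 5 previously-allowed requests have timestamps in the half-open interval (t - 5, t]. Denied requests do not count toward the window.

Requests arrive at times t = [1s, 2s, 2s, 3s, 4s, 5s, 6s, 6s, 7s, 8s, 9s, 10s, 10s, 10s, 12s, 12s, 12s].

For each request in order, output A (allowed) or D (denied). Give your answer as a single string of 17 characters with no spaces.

Tracking allowed requests in the window:
  req#1 t=1s: ALLOW
  req#2 t=2s: ALLOW
  req#3 t=2s: ALLOW
  req#4 t=3s: ALLOW
  req#5 t=4s: ALLOW
  req#6 t=5s: DENY
  req#7 t=6s: ALLOW
  req#8 t=6s: DENY
  req#9 t=7s: ALLOW
  req#10 t=8s: ALLOW
  req#11 t=9s: ALLOW
  req#12 t=10s: ALLOW
  req#13 t=10s: DENY
  req#14 t=10s: DENY
  req#15 t=12s: ALLOW
  req#16 t=12s: ALLOW
  req#17 t=12s: DENY

Answer: AAAAADADAAAADDAAD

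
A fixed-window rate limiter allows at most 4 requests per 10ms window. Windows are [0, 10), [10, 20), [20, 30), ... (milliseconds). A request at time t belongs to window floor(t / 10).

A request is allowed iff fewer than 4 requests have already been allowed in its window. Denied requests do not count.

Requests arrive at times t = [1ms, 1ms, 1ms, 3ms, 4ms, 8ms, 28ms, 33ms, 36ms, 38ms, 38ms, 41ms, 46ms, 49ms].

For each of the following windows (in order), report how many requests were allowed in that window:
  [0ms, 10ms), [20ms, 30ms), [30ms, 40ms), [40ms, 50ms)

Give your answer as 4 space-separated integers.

Processing requests:
  req#1 t=1ms (window 0): ALLOW
  req#2 t=1ms (window 0): ALLOW
  req#3 t=1ms (window 0): ALLOW
  req#4 t=3ms (window 0): ALLOW
  req#5 t=4ms (window 0): DENY
  req#6 t=8ms (window 0): DENY
  req#7 t=28ms (window 2): ALLOW
  req#8 t=33ms (window 3): ALLOW
  req#9 t=36ms (window 3): ALLOW
  req#10 t=38ms (window 3): ALLOW
  req#11 t=38ms (window 3): ALLOW
  req#12 t=41ms (window 4): ALLOW
  req#13 t=46ms (window 4): ALLOW
  req#14 t=49ms (window 4): ALLOW

Allowed counts by window: 4 1 4 3

Answer: 4 1 4 3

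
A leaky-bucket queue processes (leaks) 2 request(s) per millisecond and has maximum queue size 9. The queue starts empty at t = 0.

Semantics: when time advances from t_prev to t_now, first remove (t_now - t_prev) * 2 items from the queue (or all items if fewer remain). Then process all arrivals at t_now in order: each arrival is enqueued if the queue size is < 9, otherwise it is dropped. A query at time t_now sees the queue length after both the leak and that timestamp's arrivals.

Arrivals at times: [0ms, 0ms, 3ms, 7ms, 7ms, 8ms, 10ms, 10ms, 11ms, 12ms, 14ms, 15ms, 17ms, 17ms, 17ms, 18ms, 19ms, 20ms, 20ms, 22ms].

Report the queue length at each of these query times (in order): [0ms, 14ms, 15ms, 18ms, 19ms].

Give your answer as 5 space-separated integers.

Answer: 2 1 1 2 1

Derivation:
Queue lengths at query times:
  query t=0ms: backlog = 2
  query t=14ms: backlog = 1
  query t=15ms: backlog = 1
  query t=18ms: backlog = 2
  query t=19ms: backlog = 1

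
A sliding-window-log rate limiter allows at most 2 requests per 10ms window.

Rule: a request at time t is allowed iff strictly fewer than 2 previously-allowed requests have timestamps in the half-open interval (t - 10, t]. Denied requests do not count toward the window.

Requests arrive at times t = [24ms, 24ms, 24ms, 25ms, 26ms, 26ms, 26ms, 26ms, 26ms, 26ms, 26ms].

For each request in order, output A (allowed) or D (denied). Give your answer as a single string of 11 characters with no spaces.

Tracking allowed requests in the window:
  req#1 t=24ms: ALLOW
  req#2 t=24ms: ALLOW
  req#3 t=24ms: DENY
  req#4 t=25ms: DENY
  req#5 t=26ms: DENY
  req#6 t=26ms: DENY
  req#7 t=26ms: DENY
  req#8 t=26ms: DENY
  req#9 t=26ms: DENY
  req#10 t=26ms: DENY
  req#11 t=26ms: DENY

Answer: AADDDDDDDDD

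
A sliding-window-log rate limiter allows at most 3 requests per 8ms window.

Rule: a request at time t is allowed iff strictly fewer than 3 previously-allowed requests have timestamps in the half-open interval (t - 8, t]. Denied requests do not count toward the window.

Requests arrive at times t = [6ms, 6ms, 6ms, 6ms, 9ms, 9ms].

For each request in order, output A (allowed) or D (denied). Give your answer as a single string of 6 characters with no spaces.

Tracking allowed requests in the window:
  req#1 t=6ms: ALLOW
  req#2 t=6ms: ALLOW
  req#3 t=6ms: ALLOW
  req#4 t=6ms: DENY
  req#5 t=9ms: DENY
  req#6 t=9ms: DENY

Answer: AAADDD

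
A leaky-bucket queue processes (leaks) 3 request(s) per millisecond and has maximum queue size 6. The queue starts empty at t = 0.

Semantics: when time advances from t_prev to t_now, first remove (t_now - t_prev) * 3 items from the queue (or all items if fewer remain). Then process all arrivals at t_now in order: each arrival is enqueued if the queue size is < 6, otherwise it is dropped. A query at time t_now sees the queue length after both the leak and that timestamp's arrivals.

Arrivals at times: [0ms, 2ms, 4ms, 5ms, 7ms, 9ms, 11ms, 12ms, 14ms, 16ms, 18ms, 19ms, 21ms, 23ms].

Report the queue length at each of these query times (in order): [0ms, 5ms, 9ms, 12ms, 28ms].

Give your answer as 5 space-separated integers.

Queue lengths at query times:
  query t=0ms: backlog = 1
  query t=5ms: backlog = 1
  query t=9ms: backlog = 1
  query t=12ms: backlog = 1
  query t=28ms: backlog = 0

Answer: 1 1 1 1 0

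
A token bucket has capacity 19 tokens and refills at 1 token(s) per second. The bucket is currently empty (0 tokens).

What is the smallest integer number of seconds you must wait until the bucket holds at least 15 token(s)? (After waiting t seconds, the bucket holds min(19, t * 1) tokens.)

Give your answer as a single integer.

Need t * 1 >= 15, so t >= 15/1.
Smallest integer t = ceil(15/1) = 15.

Answer: 15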